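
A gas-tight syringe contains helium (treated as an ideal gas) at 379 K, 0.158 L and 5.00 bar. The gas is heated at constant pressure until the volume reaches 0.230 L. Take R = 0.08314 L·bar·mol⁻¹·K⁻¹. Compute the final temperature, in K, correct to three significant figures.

T₂ ≈ 552 K

P constant ⇒ V ∝ T: P₂ = P₁; T₂ = T₁·(V₂/V₁) = 551.7 K.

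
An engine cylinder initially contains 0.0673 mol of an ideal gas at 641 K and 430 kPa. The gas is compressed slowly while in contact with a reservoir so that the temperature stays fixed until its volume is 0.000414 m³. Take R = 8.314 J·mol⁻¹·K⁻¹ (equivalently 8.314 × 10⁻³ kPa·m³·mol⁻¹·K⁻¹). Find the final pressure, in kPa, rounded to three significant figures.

P₂ ≈ 866 kPa

From PV = nRT: V₁ = nRT₁/P₁ = 0.0008341 m³.
T constant ⇒ Boyle's law P V = const: T₂ = T₁; P₂ = P₁·(V₁/V₂) = 866.3 kPa.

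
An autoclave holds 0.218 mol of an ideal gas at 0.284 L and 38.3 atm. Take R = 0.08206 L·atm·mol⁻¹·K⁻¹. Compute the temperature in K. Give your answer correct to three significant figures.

T ≈ 608 K

PV = nRT ⇒ T = PV/(nR) = (38.3 × 0.284) / (0.218 × 0.08206)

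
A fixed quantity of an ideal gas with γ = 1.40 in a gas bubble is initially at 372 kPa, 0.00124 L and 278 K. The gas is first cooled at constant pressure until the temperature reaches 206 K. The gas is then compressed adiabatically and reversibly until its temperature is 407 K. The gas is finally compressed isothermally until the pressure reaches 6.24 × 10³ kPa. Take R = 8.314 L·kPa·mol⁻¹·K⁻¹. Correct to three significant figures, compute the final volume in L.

V₄ ≈ 0.000108 L

P constant ⇒ V ∝ T: P₂ = P₁; V₂ = V₁·(T₂/T₁) = 0.0009188 L.
Adiabatic (γ = 1.40), T V^(γ−1) and P V^γ constant: P₃ = P₂·(T₃/T₂)^(γ/(γ−1)) = 4033 kPa; V₃ = V₂·(T₂/T₃)^(1/(γ−1)) = 0.0001675 L.
Isothermal, so P V is constant: T₄ = T₃; V₄ = V₃·(P₃/P₄) = 0.0001082 L.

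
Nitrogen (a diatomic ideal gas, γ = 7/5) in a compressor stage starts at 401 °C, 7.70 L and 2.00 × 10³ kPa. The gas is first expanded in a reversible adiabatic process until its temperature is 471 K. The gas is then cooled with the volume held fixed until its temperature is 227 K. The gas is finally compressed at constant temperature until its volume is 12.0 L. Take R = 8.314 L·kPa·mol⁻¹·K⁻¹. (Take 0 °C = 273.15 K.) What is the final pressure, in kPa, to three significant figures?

P₄ ≈ 432 kPa

Convert: T₁ = 674.1 K.
Adiabatic (γ = 7/5), T V^(γ−1) and P V^γ constant: P₂ = P₁·(T₂/T₁)^(γ/(γ−1)) = 570.1 kPa; V₂ = V₁·(T₁/T₂)^(1/(γ−1)) = 18.87 L.
Isochoric, so P/T is constant: V₃ = V₂; P₃ = P₂·(T₃/T₂) = 274.8 kPa.
Isothermal, so P V is constant: T₄ = T₃; P₄ = P₃·(V₃/V₄) = 432.1 kPa.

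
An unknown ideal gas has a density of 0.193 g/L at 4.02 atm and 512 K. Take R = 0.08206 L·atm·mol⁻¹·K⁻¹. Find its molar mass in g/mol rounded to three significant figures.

ρ = PM/(RT) ⇒ M = ρRT/P = (0.193 × 0.08206 × 512.0) / 4.02

M ≈ 2.02 g/mol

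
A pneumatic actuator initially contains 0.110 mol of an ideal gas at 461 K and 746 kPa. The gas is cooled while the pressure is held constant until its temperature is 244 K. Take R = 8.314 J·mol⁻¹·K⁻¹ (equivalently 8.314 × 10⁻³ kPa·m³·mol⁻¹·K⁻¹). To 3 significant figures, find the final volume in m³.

V₂ ≈ 0.000299 m³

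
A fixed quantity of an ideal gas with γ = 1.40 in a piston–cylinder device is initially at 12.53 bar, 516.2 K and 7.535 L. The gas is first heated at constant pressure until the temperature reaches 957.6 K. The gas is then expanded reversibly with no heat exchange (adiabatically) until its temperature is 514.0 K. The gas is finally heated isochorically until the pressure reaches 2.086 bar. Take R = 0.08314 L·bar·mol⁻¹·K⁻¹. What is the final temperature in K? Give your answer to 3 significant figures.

T₄ ≈ 755 K

Isobaric, so V/T is constant: P₂ = P₁; V₂ = V₁·(T₂/T₁) = 13.98 L.
Adiabatic (γ = 1.40), T V^(γ−1) and P V^γ constant: P₃ = P₂·(T₃/T₂)^(γ/(γ−1)) = 1.420 bar; V₃ = V₂·(T₂/T₃)^(1/(γ−1)) = 66.22 L.
Isochoric, so P/T is constant: V₄ = V₃; T₄ = T₃·(P₄/P₃) = 755.3 K.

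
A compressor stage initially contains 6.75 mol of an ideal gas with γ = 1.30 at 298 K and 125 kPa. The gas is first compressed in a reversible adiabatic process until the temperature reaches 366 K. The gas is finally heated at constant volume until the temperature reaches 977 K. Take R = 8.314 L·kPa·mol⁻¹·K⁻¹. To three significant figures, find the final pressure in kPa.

From PV = nRT: V₁ = nRT₁/P₁ = 133.8 L.
Adiabatic (γ = 1.30), T V^(γ−1) and P V^γ constant: P₂ = P₁·(T₂/T₁)^(γ/(γ−1)) = 304.6 kPa; V₂ = V₁·(T₁/T₂)^(1/(γ−1)) = 67.43 L.
V constant ⇒ P ∝ T: V₃ = V₂; P₃ = P₂·(T₃/T₂) = 813.1 kPa.

P₃ ≈ 813 kPa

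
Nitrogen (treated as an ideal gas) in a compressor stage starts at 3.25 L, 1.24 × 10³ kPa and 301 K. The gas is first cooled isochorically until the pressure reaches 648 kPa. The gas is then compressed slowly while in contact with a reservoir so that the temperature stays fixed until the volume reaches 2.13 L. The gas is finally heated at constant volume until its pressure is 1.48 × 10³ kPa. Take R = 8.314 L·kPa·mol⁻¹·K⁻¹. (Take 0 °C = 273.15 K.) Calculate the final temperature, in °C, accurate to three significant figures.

T₄ ≈ -37.7 °C

V constant ⇒ P ∝ T: V₂ = V₁; T₂ = T₁·(P₂/P₁) = 157.3 K.
T constant ⇒ Boyle's law P V = const: T₃ = T₂; P₃ = P₂·(V₂/V₃) = 988.7 kPa.
V constant ⇒ P ∝ T: V₄ = V₃; T₄ = T₃·(P₄/P₃) = 235.5 K.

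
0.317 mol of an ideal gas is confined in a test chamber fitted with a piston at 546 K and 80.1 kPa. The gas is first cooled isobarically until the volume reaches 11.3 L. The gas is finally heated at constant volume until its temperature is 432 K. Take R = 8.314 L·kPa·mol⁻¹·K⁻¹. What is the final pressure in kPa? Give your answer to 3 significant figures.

P₃ ≈ 101 kPa

From PV = nRT: V₁ = nRT₁/P₁ = 17.97 L.
Isobaric, so V/T is constant: P₂ = P₁; T₂ = T₁·(V₂/V₁) = 343.4 K.
Isochoric, so P/T is constant: V₃ = V₂; P₃ = P₂·(T₃/T₂) = 100.8 kPa.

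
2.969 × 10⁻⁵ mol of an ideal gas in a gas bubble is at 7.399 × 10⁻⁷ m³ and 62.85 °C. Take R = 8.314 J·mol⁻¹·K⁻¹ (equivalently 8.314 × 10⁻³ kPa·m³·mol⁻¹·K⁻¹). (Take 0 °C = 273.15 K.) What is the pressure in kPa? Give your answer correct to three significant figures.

P ≈ 112 kPa

Convert: T = 336.00 K.
PV = nRT ⇒ P = nRT/V = (2.969e-05 × 8.314 × 10⁻³ × 336.00) / 7.399e-07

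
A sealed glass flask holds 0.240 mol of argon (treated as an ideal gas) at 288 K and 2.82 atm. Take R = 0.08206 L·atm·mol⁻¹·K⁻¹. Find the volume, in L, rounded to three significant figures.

PV = nRT ⇒ V = nRT/P = (0.240 × 0.08206 × 288) / 2.82

V ≈ 2.01 L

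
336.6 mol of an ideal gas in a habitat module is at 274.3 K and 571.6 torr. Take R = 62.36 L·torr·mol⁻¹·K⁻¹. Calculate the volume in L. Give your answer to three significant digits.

V ≈ 1.01e+04 L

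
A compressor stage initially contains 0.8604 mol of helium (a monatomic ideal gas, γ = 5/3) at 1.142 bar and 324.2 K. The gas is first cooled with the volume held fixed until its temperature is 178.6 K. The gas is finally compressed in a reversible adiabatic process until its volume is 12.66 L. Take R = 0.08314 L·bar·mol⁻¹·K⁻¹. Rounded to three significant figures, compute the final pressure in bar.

P₃ ≈ 1.38 bar

From PV = nRT: V₁ = nRT₁/P₁ = 20.31 L.
V constant ⇒ P ∝ T: V₂ = V₁; P₂ = P₁·(T₂/T₁) = 0.6291 bar.
Reversible adiabatic, γ = 5/3: T₃ = T₂·(V₂/V₃)^(γ−1) = 244.7 K; P₃ = P₂·(V₂/V₃)^γ = 1.383 bar.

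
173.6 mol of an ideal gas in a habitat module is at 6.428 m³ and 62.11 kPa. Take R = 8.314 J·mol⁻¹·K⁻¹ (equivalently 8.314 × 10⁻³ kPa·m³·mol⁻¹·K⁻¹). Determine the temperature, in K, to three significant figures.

T ≈ 277 K

PV = nRT ⇒ T = PV/(nR) = (62.11 × 6.428) / (173.6 × 8.314 × 10⁻³)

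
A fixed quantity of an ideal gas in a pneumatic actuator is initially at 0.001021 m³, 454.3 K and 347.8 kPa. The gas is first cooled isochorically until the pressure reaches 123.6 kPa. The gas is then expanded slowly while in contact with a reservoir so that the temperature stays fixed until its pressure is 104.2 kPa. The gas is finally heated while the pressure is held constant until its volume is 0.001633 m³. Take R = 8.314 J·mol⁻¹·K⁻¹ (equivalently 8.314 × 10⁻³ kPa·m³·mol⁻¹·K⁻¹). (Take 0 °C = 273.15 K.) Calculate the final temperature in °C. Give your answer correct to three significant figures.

Isochoric, so P/T is constant: V₂ = V₁; T₂ = T₁·(P₂/P₁) = 161.4 K.
Isothermal, so P V is constant: T₃ = T₂; V₃ = V₂·(P₂/P₃) = 0.001211 m³.
Isobaric, so V/T is constant: P₄ = P₃; T₄ = T₃·(V₄/V₃) = 217.7 K.

T₄ ≈ -55.5 °C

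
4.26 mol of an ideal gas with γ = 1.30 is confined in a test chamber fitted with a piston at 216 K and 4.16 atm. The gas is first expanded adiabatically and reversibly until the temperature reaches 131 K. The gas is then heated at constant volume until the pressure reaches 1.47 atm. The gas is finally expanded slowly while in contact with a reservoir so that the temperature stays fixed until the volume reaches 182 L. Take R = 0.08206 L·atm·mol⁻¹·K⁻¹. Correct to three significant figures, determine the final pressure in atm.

From PV = nRT: V₁ = nRT₁/P₁ = 18.15 L.
Adiabatic (γ = 1.30), T V^(γ−1) and P V^γ constant: P₂ = P₁·(T₂/T₁)^(γ/(γ−1)) = 0.4764 atm; V₂ = V₁·(T₁/T₂)^(1/(γ−1)) = 96.13 L.
Isochoric, so P/T is constant: V₃ = V₂; T₃ = T₂·(P₃/P₂) = 404.2 K.
T constant ⇒ Boyle's law P V = const: T₄ = T₃; P₄ = P₃·(V₃/V₄) = 0.7764 atm.

P₄ ≈ 0.776 atm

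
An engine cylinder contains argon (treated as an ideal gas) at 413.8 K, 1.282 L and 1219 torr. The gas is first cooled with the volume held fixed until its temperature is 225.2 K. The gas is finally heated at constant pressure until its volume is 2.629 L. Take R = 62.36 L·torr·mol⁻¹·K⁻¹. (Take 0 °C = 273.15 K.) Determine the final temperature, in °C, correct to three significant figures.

T₃ ≈ 189 °C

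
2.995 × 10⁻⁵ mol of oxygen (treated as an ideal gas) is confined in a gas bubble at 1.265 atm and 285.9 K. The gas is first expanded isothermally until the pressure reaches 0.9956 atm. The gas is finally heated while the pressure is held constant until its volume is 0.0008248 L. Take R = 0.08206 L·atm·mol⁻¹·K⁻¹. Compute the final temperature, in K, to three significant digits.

From PV = nRT: V₁ = nRT₁/P₁ = 0.0005555 L.
Isothermal, so P V is constant: T₂ = T₁; V₂ = V₁·(P₁/P₂) = 0.0007058 L.
Isobaric, so V/T is constant: P₃ = P₂; T₃ = T₂·(V₃/V₂) = 334.1 K.

T₃ ≈ 334 K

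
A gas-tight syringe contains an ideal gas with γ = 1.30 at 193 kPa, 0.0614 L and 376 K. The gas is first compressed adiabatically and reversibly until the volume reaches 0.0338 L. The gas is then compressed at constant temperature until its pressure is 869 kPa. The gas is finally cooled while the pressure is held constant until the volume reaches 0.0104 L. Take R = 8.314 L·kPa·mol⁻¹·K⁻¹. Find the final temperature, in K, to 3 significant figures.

T₄ ≈ 287 K

Adiabatic (γ = 1.30), T V^(γ−1) and P V^γ constant: T₂ = T₁·(V₁/V₂)^(γ−1) = 449.7 K; P₂ = P₁·(V₁/V₂)^γ = 419.4 kPa.
Isothermal, so P V is constant: T₃ = T₂; V₃ = V₂·(P₂/P₃) = 0.01631 L.
Isobaric, so V/T is constant: P₄ = P₃; T₄ = T₃·(V₄/V₃) = 286.8 K.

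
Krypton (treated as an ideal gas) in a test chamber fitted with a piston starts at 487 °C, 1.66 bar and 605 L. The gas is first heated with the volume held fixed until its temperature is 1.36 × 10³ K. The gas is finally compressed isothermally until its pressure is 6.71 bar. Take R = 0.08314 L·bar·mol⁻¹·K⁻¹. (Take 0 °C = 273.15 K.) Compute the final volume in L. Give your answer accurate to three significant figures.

Convert: T₁ = 760.1 K.
V constant ⇒ P ∝ T: V₂ = V₁; P₂ = P₁·(T₂/T₁) = 2.970 bar.
T constant ⇒ Boyle's law P V = const: T₃ = T₂; V₃ = V₂·(P₂/P₃) = 267.8 L.

V₃ ≈ 268 L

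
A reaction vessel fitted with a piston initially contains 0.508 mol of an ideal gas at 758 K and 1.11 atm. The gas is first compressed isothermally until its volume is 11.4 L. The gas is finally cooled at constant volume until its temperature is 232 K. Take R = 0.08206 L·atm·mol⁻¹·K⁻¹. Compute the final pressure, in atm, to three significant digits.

P₃ ≈ 0.848 atm

From PV = nRT: V₁ = nRT₁/P₁ = 28.47 L.
T constant ⇒ Boyle's law P V = const: T₂ = T₁; P₂ = P₁·(V₁/V₂) = 2.772 atm.
Isochoric, so P/T is constant: V₃ = V₂; P₃ = P₂·(T₃/T₂) = 0.8484 atm.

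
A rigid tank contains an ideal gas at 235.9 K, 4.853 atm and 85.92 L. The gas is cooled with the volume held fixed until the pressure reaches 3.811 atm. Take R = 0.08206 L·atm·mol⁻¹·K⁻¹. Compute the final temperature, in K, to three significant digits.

T₂ ≈ 185 K

Isochoric, so P/T is constant: V₂ = V₁; T₂ = T₁·(P₂/P₁) = 185.2 K.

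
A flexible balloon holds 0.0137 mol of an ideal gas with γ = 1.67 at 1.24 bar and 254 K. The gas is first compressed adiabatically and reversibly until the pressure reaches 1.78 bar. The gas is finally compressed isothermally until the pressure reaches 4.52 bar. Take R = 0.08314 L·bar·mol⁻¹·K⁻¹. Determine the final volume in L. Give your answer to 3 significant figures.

V₃ ≈ 0.0740 L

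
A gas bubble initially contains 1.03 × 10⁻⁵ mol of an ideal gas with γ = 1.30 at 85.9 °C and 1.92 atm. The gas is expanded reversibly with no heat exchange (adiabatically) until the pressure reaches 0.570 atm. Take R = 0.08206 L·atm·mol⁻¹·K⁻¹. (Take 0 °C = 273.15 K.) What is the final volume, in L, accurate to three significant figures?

V₂ ≈ 0.000402 L

Convert: T₁ = 359.0 K.
From PV = nRT: V₁ = nRT₁/P₁ = 0.0001581 L.
Adiabatic (γ = 1.30), T V^(γ−1) and P V^γ constant: T₂ = T₁·(P₂/P₁)^((γ−1)/γ) = 271.3 K; V₂ = V₁·(P₁/P₂)^(1/γ) = 0.0004023 L.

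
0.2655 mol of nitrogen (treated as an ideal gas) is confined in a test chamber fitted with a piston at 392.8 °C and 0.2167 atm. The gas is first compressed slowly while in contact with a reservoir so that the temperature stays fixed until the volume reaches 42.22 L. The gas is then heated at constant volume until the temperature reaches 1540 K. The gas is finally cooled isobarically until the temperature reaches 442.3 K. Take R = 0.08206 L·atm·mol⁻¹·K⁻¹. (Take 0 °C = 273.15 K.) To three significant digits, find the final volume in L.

Convert: T₁ = 666.0 K.
From PV = nRT: V₁ = nRT₁/P₁ = 66.95 L.
T constant ⇒ Boyle's law P V = const: T₂ = T₁; P₂ = P₁·(V₁/V₂) = 0.3437 atm.
V constant ⇒ P ∝ T: V₃ = V₂; P₃ = P₂·(T₃/T₂) = 0.7947 atm.
Isobaric, so V/T is constant: P₄ = P₃; V₄ = V₃·(T₄/T₃) = 12.13 L.

V₄ ≈ 12.1 L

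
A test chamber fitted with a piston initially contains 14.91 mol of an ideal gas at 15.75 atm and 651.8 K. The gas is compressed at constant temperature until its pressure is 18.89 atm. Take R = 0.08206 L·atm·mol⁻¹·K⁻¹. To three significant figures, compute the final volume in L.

From PV = nRT: V₁ = nRT₁/P₁ = 50.63 L.
T constant ⇒ Boyle's law P V = const: T₂ = T₁; V₂ = V₁·(P₁/P₂) = 42.22 L.

V₂ ≈ 42.2 L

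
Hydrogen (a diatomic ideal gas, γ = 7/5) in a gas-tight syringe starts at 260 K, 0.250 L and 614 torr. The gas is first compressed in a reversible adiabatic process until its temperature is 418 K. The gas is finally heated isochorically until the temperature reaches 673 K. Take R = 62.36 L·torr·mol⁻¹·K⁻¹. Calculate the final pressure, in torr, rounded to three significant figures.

P₃ ≈ 5.21e+03 torr

Adiabatic (γ = 7/5), T V^(γ−1) and P V^γ constant: P₂ = P₁·(T₂/T₁)^(γ/(γ−1)) = 3235 torr; V₂ = V₁·(T₁/T₂)^(1/(γ−1)) = 0.07628 L.
V constant ⇒ P ∝ T: V₃ = V₂; P₃ = P₂·(T₃/T₂) = 5209 torr.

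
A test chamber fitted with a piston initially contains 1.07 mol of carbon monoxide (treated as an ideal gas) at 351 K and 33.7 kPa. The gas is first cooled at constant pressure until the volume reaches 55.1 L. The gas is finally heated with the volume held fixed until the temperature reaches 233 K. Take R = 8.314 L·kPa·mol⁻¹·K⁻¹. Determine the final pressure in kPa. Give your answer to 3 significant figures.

From PV = nRT: V₁ = nRT₁/P₁ = 92.66 L.
P constant ⇒ V ∝ T: P₂ = P₁; T₂ = T₁·(V₂/V₁) = 208.7 K.
Isochoric, so P/T is constant: V₃ = V₂; P₃ = P₂·(T₃/T₂) = 37.62 kPa.

P₃ ≈ 37.6 kPa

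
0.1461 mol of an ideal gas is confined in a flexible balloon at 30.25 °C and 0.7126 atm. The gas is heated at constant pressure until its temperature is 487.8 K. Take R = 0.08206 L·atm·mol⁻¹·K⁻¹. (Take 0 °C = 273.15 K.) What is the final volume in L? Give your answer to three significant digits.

Convert: T₁ = 303.4 K.
From PV = nRT: V₁ = nRT₁/P₁ = 5.104 L.
P constant ⇒ V ∝ T: P₂ = P₁; V₂ = V₁·(T₂/T₁) = 8.207 L.

V₂ ≈ 8.21 L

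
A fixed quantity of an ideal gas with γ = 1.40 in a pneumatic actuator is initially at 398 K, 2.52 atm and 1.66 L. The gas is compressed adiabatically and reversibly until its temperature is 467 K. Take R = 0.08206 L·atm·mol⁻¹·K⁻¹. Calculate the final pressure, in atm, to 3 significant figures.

Reversible adiabatic, γ = 1.40: P₂ = P₁·(T₂/T₁)^(γ/(γ−1)) = 4.410 atm; V₂ = V₁·(T₁/T₂)^(1/(γ−1)) = 1.113 L.

P₂ ≈ 4.41 atm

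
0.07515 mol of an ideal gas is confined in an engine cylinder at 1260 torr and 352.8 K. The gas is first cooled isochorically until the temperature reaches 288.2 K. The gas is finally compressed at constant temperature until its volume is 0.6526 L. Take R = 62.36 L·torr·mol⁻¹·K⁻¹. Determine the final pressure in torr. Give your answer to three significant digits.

P₃ ≈ 2.07e+03 torr

From PV = nRT: V₁ = nRT₁/P₁ = 1.312 L.
Isochoric, so P/T is constant: V₂ = V₁; P₂ = P₁·(T₂/T₁) = 1029 torr.
Isothermal, so P V is constant: T₃ = T₂; P₃ = P₂·(V₂/V₃) = 2070 torr.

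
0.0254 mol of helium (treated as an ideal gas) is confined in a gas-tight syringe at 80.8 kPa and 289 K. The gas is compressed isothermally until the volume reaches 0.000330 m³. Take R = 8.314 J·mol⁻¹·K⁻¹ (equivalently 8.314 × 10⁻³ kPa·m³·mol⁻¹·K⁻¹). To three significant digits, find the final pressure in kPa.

From PV = nRT: V₁ = nRT₁/P₁ = 0.0007553 m³.
T constant ⇒ Boyle's law P V = const: T₂ = T₁; P₂ = P₁·(V₁/V₂) = 184.9 kPa.

P₂ ≈ 185 kPa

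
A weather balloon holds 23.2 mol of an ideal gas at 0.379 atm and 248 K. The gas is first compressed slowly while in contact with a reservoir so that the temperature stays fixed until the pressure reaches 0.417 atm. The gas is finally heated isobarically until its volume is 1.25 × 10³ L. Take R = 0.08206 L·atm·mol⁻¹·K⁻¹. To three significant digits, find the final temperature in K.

From PV = nRT: V₁ = nRT₁/P₁ = 1246 L.
T constant ⇒ Boyle's law P V = const: T₂ = T₁; V₂ = V₁·(P₁/P₂) = 1132 L.
Isobaric, so V/T is constant: P₃ = P₂; T₃ = T₂·(V₃/V₂) = 273.8 K.

T₃ ≈ 274 K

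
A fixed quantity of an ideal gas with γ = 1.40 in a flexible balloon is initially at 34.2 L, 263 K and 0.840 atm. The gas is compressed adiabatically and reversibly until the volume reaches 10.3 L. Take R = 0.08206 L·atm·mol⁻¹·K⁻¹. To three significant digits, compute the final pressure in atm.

Reversible adiabatic, γ = 1.40: T₂ = T₁·(V₁/V₂)^(γ−1) = 425.0 K; P₂ = P₁·(V₁/V₂)^γ = 4.508 atm.

P₂ ≈ 4.51 atm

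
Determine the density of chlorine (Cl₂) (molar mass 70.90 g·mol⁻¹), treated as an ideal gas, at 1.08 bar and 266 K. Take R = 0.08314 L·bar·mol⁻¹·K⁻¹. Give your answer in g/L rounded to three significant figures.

ρ = PM/(RT) = (1.08 × 70.90) / (0.08314 × 266.0)

ρ ≈ 3.46 g/L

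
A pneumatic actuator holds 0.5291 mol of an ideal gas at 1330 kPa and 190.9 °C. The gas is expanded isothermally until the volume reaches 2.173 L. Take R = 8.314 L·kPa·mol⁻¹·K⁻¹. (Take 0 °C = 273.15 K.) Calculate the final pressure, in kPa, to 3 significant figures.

P₂ ≈ 939 kPa

Convert: T₁ = 464.0 K.
From PV = nRT: V₁ = nRT₁/P₁ = 1.535 L.
T constant ⇒ Boyle's law P V = const: T₂ = T₁; P₂ = P₁·(V₁/V₂) = 939.4 kPa.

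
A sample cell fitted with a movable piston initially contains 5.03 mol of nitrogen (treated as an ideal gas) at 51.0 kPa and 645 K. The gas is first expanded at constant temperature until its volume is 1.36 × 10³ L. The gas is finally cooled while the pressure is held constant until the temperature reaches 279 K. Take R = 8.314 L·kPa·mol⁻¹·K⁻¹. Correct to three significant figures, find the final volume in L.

V₃ ≈ 588 L

From PV = nRT: V₁ = nRT₁/P₁ = 528.9 L.
T constant ⇒ Boyle's law P V = const: T₂ = T₁; P₂ = P₁·(V₁/V₂) = 19.83 kPa.
Isobaric, so V/T is constant: P₃ = P₂; V₃ = V₂·(T₃/T₂) = 588.3 L.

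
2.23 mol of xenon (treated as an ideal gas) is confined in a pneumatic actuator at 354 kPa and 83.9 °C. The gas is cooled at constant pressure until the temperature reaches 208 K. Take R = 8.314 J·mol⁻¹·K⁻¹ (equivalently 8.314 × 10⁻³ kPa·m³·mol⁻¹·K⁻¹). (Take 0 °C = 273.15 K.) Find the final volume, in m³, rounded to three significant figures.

V₂ ≈ 0.0109 m³

Convert: T₁ = 357.0 K.
From PV = nRT: V₁ = nRT₁/P₁ = 0.01870 m³.
P constant ⇒ V ∝ T: P₂ = P₁; V₂ = V₁·(T₂/T₁) = 0.01089 m³.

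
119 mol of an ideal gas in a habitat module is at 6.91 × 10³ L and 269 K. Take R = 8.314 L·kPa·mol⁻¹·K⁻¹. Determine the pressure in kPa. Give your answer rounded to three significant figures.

PV = nRT ⇒ P = nRT/V = (119 × 8.314 × 269) / 6.91e+03

P ≈ 38.5 kPa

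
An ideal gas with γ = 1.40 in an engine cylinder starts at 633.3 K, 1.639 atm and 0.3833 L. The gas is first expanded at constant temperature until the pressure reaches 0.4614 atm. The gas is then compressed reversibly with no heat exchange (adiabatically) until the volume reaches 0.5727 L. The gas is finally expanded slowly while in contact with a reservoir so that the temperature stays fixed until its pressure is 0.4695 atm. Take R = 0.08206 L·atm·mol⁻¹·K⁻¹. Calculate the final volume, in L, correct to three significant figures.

T constant ⇒ Boyle's law P V = const: T₂ = T₁; V₂ = V₁·(P₁/P₂) = 1.362 L.
Reversible adiabatic, γ = 1.40: T₃ = T₂·(V₂/V₃)^(γ−1) = 895.5 K; P₃ = P₂·(V₂/V₃)^γ = 1.551 atm.
T constant ⇒ Boyle's law P V = const: T₄ = T₃; V₄ = V₃·(P₃/P₄) = 1.892 L.

V₄ ≈ 1.89 L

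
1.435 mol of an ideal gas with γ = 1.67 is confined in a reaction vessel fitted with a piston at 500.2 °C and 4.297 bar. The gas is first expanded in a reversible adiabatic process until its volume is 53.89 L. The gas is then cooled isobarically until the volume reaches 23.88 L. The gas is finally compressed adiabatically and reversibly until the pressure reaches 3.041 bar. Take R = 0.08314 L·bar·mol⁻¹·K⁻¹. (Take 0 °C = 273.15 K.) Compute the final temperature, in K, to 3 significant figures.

Convert: T₁ = 773.3 K.
From PV = nRT: V₁ = nRT₁/P₁ = 21.47 L.
Reversible adiabatic, γ = 1.67: T₂ = T₁·(V₁/V₂)^(γ−1) = 417.5 K; P₂ = P₁·(V₁/V₂)^γ = 0.9242 bar.
P constant ⇒ V ∝ T: P₃ = P₂; T₃ = T₂·(V₃/V₂) = 185.0 K.
Reversible adiabatic, γ = 1.67: T₄ = T₃·(P₄/P₃)^((γ−1)/γ) = 298.3 K; V₄ = V₃·(P₃/P₄)^(1/γ) = 11.70 L.

T₄ ≈ 298 K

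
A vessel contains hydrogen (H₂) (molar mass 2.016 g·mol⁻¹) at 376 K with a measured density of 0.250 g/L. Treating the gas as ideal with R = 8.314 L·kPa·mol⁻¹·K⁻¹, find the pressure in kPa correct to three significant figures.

P ≈ 388 kPa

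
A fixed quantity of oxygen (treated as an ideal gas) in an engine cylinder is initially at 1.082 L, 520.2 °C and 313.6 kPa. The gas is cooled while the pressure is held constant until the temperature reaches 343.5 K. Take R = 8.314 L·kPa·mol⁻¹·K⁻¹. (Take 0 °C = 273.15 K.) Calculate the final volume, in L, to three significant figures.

V₂ ≈ 0.468 L

Convert: T₁ = 793.4 K.
P constant ⇒ V ∝ T: P₂ = P₁; V₂ = V₁·(T₂/T₁) = 0.4685 L.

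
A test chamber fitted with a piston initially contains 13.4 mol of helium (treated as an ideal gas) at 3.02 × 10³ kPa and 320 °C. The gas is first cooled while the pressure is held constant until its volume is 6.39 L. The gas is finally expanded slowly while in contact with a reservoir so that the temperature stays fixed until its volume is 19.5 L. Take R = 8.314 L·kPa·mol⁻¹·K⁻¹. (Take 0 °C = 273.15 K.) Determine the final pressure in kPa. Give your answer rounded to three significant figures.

Convert: T₁ = 593.1 K.
From PV = nRT: V₁ = nRT₁/P₁ = 21.88 L.
P constant ⇒ V ∝ T: P₂ = P₁; T₂ = T₁·(V₂/V₁) = 173.2 K.
T constant ⇒ Boyle's law P V = const: T₃ = T₂; P₃ = P₂·(V₂/V₃) = 989.6 kPa.

P₃ ≈ 990 kPa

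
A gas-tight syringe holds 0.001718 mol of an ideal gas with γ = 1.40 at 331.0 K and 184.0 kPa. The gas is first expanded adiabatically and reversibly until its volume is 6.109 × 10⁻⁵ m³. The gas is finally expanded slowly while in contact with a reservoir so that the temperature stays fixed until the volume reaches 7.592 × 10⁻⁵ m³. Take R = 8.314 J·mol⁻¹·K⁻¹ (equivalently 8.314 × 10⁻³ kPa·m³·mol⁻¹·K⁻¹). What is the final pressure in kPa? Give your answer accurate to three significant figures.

P₃ ≈ 44.0 kPa

From PV = nRT: V₁ = nRT₁/P₁ = 2.569e-05 m³.
Reversible adiabatic, γ = 1.40: T₂ = T₁·(V₁/V₂)^(γ−1) = 234.1 K; P₂ = P₁·(V₁/V₂)^γ = 54.73 kPa.
Isothermal, so P V is constant: T₃ = T₂; P₃ = P₂·(V₂/V₃) = 44.04 kPa.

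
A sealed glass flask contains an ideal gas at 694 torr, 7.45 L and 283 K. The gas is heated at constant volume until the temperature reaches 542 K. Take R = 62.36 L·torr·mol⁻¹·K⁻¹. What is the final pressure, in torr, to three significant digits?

V constant ⇒ P ∝ T: V₂ = V₁; P₂ = P₁·(T₂/T₁) = 1329 torr.

P₂ ≈ 1.33e+03 torr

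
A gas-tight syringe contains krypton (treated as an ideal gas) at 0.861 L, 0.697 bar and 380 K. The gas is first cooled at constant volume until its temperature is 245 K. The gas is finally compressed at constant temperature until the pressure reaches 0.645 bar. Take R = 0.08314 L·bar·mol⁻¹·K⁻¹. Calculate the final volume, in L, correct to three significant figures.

V constant ⇒ P ∝ T: V₂ = V₁; P₂ = P₁·(T₂/T₁) = 0.4494 bar.
Isothermal, so P V is constant: T₃ = T₂; V₃ = V₂·(P₂/P₃) = 0.5999 L.

V₃ ≈ 0.600 L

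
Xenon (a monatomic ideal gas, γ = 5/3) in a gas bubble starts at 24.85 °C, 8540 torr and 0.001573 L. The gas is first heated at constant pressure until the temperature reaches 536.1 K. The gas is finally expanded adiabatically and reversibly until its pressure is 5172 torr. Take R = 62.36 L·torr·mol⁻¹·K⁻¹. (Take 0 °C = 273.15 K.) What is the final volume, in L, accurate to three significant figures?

V₃ ≈ 0.00382 L

Convert: T₁ = 298.0 K.
Isobaric, so V/T is constant: P₂ = P₁; V₂ = V₁·(T₂/T₁) = 0.002830 L.
Reversible adiabatic, γ = 5/3: T₃ = T₂·(P₃/P₂)^((γ−1)/γ) = 438.7 K; V₃ = V₂·(P₂/P₃)^(1/γ) = 0.003823 L.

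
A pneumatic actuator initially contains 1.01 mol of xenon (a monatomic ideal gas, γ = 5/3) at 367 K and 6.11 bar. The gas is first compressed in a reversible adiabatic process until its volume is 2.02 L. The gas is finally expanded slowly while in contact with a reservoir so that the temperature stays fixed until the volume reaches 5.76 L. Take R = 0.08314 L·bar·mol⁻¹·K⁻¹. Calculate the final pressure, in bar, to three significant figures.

From PV = nRT: V₁ = nRT₁/P₁ = 5.044 L.
Adiabatic (γ = 5/3), T V^(γ−1) and P V^γ constant: T₂ = T₁·(V₁/V₂)^(γ−1) = 675.5 K; P₂ = P₁·(V₁/V₂)^γ = 28.08 bar.
T constant ⇒ Boyle's law P V = const: T₃ = T₂; P₃ = P₂·(V₂/V₃) = 9.847 bar.

P₃ ≈ 9.85 bar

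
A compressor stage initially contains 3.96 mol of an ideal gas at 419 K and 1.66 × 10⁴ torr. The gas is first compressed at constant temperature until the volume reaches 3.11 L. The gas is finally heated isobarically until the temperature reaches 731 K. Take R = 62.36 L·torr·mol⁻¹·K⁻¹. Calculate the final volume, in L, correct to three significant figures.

From PV = nRT: V₁ = nRT₁/P₁ = 6.233 L.
T constant ⇒ Boyle's law P V = const: T₂ = T₁; P₂ = P₁·(V₁/V₂) = 3.327e+04 torr.
P constant ⇒ V ∝ T: P₃ = P₂; V₃ = V₂·(T₃/T₂) = 5.426 L.

V₃ ≈ 5.43 L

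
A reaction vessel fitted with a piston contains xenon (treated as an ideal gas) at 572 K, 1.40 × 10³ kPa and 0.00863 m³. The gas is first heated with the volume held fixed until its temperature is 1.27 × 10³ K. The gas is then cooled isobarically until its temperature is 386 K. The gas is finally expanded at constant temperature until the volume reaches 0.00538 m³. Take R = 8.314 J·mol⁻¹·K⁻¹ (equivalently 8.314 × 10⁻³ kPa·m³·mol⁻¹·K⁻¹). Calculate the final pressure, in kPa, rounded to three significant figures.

V constant ⇒ P ∝ T: V₂ = V₁; P₂ = P₁·(T₂/T₁) = 3108 kPa.
Isobaric, so V/T is constant: P₃ = P₂; V₃ = V₂·(T₃/T₂) = 0.002623 m³.
T constant ⇒ Boyle's law P V = const: T₄ = T₃; P₄ = P₃·(V₃/V₄) = 1515 kPa.

P₄ ≈ 1.52e+03 kPa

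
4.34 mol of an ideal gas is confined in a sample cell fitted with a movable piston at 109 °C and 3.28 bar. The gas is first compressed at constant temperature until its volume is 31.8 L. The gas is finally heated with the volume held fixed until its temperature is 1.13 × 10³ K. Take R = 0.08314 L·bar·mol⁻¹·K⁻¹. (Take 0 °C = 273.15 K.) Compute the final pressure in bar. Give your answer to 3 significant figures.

P₃ ≈ 12.8 bar

Convert: T₁ = 382.1 K.
From PV = nRT: V₁ = nRT₁/P₁ = 42.04 L.
T constant ⇒ Boyle's law P V = const: T₂ = T₁; P₂ = P₁·(V₁/V₂) = 4.336 bar.
V constant ⇒ P ∝ T: V₃ = V₂; P₃ = P₂·(T₃/T₂) = 12.82 bar.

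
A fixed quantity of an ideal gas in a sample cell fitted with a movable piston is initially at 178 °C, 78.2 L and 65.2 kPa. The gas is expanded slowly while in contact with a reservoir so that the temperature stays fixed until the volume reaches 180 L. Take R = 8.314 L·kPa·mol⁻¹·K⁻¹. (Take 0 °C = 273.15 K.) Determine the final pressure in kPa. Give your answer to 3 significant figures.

Convert: T₁ = 451.1 K.
Isothermal, so P V is constant: T₂ = T₁; P₂ = P₁·(V₁/V₂) = 28.33 kPa.

P₂ ≈ 28.3 kPa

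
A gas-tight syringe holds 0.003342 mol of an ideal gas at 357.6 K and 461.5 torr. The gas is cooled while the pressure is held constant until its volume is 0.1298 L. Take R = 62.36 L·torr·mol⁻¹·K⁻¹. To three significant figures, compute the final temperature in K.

From PV = nRT: V₁ = nRT₁/P₁ = 0.1615 L.
P constant ⇒ V ∝ T: P₂ = P₁; T₂ = T₁·(V₂/V₁) = 287.4 K.

T₂ ≈ 287 K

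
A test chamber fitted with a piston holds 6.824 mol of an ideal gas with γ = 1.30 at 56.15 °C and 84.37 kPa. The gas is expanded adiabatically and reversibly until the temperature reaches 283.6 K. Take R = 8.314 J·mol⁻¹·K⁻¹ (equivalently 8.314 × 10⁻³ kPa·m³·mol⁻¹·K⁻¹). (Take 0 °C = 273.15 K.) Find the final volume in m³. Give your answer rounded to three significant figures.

V₂ ≈ 0.364 m³

Convert: T₁ = 329.3 K.
From PV = nRT: V₁ = nRT₁/P₁ = 0.2214 m³.
Reversible adiabatic, γ = 1.30: P₂ = P₁·(T₂/T₁)^(γ/(γ−1)) = 44.16 kPa; V₂ = V₁·(T₁/T₂)^(1/(γ−1)) = 0.3644 m³.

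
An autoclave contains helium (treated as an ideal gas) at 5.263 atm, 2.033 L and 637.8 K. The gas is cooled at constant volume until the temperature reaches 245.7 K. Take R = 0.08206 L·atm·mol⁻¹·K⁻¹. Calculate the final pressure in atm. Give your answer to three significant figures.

P₂ ≈ 2.03 atm

V constant ⇒ P ∝ T: V₂ = V₁; P₂ = P₁·(T₂/T₁) = 2.027 atm.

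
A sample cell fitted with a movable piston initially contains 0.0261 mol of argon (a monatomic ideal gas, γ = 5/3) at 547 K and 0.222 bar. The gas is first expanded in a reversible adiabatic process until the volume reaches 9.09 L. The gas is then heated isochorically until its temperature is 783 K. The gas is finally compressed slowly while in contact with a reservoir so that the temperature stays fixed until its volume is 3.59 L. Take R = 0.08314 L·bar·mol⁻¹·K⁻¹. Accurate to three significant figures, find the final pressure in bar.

P₄ ≈ 0.473 bar

From PV = nRT: V₁ = nRT₁/P₁ = 5.347 L.
Adiabatic (γ = 5/3), T V^(γ−1) and P V^γ constant: T₂ = T₁·(V₁/V₂)^(γ−1) = 384.0 K; P₂ = P₁·(V₁/V₂)^γ = 0.09167 bar.
V constant ⇒ P ∝ T: V₃ = V₂; P₃ = P₂·(T₃/T₂) = 0.1869 bar.
Isothermal, so P V is constant: T₄ = T₃; P₄ = P₃·(V₃/V₄) = 0.4733 bar.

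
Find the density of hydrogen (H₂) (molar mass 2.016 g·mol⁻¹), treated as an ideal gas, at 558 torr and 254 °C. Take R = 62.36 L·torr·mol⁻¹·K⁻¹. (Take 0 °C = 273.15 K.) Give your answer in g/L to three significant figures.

ρ ≈ 0.0342 g/L

ρ = PM/(RT) = (558 × 2.016) / (62.36 × 527.1)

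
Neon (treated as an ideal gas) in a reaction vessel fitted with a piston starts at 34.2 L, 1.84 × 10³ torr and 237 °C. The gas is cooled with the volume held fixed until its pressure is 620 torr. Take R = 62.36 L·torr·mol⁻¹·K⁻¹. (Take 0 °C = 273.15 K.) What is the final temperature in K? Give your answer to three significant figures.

T₂ ≈ 172 K

Convert: T₁ = 510.1 K.
V constant ⇒ P ∝ T: V₂ = V₁; T₂ = T₁·(P₂/P₁) = 171.9 K.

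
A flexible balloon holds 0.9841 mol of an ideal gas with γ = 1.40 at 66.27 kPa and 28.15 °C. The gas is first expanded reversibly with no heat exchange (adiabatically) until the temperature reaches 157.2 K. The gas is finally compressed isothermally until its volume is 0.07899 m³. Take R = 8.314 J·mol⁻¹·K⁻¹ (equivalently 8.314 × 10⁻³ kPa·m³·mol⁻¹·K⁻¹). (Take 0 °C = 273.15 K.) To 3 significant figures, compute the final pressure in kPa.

Convert: T₁ = 301.3 K.
From PV = nRT: V₁ = nRT₁/P₁ = 0.03720 m³.
Reversible adiabatic, γ = 1.40: P₂ = P₁·(T₂/T₁)^(γ/(γ−1)) = 6.798 kPa; V₂ = V₁·(T₁/T₂)^(1/(γ−1)) = 0.1892 m³.
Isothermal, so P V is constant: T₃ = T₂; P₃ = P₂·(V₂/V₃) = 16.28 kPa.

P₃ ≈ 16.3 kPa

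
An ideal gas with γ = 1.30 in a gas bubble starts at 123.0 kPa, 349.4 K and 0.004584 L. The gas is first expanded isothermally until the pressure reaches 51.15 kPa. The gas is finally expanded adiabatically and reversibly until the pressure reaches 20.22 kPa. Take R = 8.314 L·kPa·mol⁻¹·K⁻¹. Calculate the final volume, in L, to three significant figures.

Isothermal, so P V is constant: T₂ = T₁; V₂ = V₁·(P₁/P₂) = 0.01102 L.
Reversible adiabatic, γ = 1.30: T₃ = T₂·(P₃/P₂)^((γ−1)/γ) = 282.0 K; V₃ = V₂·(P₂/P₃)^(1/γ) = 0.02251 L.

V₃ ≈ 0.0225 L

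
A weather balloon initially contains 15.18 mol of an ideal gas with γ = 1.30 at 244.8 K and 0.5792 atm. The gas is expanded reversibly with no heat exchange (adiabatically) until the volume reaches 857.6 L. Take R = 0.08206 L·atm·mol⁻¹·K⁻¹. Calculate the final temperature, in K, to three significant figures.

T₂ ≈ 211 K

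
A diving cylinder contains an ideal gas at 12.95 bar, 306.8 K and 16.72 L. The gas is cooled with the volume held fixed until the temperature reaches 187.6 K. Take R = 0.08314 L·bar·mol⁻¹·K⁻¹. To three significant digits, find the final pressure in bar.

P₂ ≈ 7.92 bar

Isochoric, so P/T is constant: V₂ = V₁; P₂ = P₁·(T₂/T₁) = 7.919 bar.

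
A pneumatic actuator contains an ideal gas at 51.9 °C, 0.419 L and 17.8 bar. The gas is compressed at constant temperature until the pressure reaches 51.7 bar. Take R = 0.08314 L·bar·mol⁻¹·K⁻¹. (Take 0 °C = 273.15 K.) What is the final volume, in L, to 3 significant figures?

Convert: T₁ = 325.0 K.
T constant ⇒ Boyle's law P V = const: T₂ = T₁; V₂ = V₁·(P₁/P₂) = 0.1443 L.

V₂ ≈ 0.144 L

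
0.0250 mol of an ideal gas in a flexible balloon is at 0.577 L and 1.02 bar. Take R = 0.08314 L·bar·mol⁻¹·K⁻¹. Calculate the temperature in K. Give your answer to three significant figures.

PV = nRT ⇒ T = PV/(nR) = (1.02 × 0.577) / (0.0250 × 0.08314)

T ≈ 283 K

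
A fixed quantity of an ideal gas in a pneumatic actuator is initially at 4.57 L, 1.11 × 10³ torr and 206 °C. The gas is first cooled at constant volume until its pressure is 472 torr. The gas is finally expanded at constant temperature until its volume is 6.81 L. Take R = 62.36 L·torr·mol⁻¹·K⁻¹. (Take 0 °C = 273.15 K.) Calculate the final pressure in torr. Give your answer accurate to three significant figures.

P₃ ≈ 317 torr

Convert: T₁ = 479.1 K.
V constant ⇒ P ∝ T: V₂ = V₁; T₂ = T₁·(P₂/P₁) = 203.7 K.
Isothermal, so P V is constant: T₃ = T₂; P₃ = P₂·(V₂/V₃) = 316.7 torr.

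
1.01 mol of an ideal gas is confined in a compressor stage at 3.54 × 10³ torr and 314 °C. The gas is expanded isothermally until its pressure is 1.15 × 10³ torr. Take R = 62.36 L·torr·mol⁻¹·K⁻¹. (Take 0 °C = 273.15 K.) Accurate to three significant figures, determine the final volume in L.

Convert: T₁ = 587.1 K.
From PV = nRT: V₁ = nRT₁/P₁ = 10.45 L.
Isothermal, so P V is constant: T₂ = T₁; V₂ = V₁·(P₁/P₂) = 32.16 L.

V₂ ≈ 32.2 L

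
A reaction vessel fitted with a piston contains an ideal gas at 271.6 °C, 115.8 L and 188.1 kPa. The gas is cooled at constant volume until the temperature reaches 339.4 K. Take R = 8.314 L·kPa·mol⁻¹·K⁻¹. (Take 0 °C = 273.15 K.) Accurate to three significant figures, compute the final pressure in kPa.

P₂ ≈ 117 kPa

Convert: T₁ = 544.8 K.
Isochoric, so P/T is constant: V₂ = V₁; P₂ = P₁·(T₂/T₁) = 117.2 kPa.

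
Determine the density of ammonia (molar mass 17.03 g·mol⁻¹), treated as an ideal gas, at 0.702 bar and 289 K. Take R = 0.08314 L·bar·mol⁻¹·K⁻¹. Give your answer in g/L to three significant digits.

ρ ≈ 0.498 g/L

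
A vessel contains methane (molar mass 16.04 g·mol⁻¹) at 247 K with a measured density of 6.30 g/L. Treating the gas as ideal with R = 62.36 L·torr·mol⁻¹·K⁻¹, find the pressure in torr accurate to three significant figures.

P ≈ 6.05e+03 torr

ρ = PM/(RT) ⇒ P = ρRT/M = (6.30 × 62.36 × 247.0) / 16.04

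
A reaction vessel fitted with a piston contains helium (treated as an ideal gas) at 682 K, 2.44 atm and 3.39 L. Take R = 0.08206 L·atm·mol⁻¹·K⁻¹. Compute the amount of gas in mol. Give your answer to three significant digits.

n ≈ 0.148 mol

PV = nRT ⇒ n = PV/(RT) = (2.44 × 3.39) / (0.08206 × 682)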